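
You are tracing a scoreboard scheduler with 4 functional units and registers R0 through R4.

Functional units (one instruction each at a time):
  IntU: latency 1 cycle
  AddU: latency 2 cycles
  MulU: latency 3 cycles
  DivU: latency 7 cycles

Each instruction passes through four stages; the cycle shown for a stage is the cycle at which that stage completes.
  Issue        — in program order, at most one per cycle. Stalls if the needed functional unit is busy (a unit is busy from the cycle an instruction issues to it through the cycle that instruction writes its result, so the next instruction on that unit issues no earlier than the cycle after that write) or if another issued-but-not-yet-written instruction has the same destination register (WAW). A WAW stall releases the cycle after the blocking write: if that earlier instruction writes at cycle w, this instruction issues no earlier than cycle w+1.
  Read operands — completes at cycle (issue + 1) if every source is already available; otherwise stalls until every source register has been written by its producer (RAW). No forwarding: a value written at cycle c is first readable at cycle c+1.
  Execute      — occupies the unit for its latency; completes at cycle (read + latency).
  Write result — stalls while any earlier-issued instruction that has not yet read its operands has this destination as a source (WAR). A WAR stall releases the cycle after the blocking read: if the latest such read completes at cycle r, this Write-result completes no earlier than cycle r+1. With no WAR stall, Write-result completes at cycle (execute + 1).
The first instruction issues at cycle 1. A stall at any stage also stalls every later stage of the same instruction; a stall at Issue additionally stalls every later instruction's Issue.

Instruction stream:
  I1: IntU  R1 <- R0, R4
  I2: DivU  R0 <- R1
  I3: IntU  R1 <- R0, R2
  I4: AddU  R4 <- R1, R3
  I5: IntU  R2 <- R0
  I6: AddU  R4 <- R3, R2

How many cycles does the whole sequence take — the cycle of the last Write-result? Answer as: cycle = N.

cycle = 25

[1] issue I1 (IntU)
[2] I1 read-ops | issue I2 (DivU)
[3] I1 finished on IntU
[4] I1→R1
[5] I2 read-ops | issue I3 (IntU)
[6] issue I4 (AddU)
[12] I2 finished on DivU
[13] I2→R0
[14] I3 read-ops
[15] I3 finished on IntU
[16] I3→R1
[17] I4 read-ops | issue I5 (IntU)
[18] I5 read-ops
[19] I4 finished on AddU | I5 finished on IntU
[20] I4→R4 | I5→R2
[21] issue I6 (AddU)
[22] I6 read-ops
[24] I6 finished on AddU
[25] I6→R4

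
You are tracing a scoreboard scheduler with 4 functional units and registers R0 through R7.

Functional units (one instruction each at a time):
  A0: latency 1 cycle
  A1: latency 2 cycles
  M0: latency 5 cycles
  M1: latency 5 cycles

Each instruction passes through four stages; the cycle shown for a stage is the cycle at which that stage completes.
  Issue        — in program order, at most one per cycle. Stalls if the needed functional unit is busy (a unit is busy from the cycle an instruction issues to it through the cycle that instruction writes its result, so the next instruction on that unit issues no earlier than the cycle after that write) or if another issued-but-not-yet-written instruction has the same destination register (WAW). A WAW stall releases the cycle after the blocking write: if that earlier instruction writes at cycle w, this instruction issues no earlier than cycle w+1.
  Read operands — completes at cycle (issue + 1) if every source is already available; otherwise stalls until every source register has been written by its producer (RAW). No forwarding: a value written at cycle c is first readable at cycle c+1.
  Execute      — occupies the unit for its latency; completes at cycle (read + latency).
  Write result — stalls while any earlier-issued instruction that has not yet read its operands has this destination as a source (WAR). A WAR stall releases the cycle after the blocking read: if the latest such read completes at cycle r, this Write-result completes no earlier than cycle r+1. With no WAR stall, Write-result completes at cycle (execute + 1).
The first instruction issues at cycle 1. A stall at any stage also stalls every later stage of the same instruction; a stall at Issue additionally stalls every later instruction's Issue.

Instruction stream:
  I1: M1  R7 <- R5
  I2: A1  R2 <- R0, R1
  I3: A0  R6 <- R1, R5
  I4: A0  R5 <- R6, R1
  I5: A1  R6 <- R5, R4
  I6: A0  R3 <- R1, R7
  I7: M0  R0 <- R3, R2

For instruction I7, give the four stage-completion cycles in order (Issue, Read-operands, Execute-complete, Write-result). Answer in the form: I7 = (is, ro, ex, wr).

cycle 1: I1→M1
cycle 2: I1 RO | I2→A1
cycle 3: I2 RO | I3→A0
cycle 4: I3 RO
cycle 5: I2 EX | I3 EX
cycle 6: I2 WR R2 | I3 WR R6
cycle 7: I1 EX | I4→A0
cycle 8: I1 WR R7 | I4 RO | I5→A1
cycle 9: I4 EX
cycle 10: I4 WR R5
cycle 11: I5 RO | I6→A0
cycle 12: I6 RO | I7→M0
cycle 13: I5 EX | I6 EX
cycle 14: I5 WR R6 | I6 WR R3
cycle 15: I7 RO
cycle 20: I7 EX
cycle 21: I7 WR R0

I7 = (12, 15, 20, 21)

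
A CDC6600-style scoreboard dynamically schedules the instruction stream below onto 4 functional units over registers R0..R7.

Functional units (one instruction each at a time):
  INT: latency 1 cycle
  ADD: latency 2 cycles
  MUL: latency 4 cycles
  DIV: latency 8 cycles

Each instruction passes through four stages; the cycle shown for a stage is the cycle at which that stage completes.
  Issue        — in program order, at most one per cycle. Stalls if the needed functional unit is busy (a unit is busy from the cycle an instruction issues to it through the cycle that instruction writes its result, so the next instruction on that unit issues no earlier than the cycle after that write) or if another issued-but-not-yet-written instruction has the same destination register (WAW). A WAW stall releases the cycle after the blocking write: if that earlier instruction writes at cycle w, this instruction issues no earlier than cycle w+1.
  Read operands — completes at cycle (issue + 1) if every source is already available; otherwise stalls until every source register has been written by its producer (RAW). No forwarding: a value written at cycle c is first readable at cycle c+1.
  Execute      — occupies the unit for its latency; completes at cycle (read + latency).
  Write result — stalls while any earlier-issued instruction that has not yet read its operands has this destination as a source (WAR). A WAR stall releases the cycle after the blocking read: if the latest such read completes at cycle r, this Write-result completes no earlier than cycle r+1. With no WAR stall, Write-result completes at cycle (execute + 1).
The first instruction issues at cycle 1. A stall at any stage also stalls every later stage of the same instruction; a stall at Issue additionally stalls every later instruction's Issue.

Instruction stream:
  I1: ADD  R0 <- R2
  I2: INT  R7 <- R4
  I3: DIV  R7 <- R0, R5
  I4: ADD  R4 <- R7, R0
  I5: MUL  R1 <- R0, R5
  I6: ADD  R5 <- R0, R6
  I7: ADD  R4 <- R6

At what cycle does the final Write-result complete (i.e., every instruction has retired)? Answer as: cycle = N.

c1: I1 dispatched to ADD
c2: I1 operands ready, I2 dispatched to INT
c3: I2 operands ready
c4: I1 complete, I2 complete
c5: R0←I1, R7←I2
c6: I3 dispatched to DIV
c7: I3 operands ready, I4 dispatched to ADD
c8: I5 dispatched to MUL
c9: I5 operands ready
c13: I5 complete
c14: R1←I5
c15: I3 complete
c16: R7←I3
c17: I4 operands ready
c19: I4 complete
c20: R4←I4
c21: I6 dispatched to ADD
c22: I6 operands ready
c24: I6 complete
c25: R5←I6
c26: I7 dispatched to ADD
c27: I7 operands ready
c29: I7 complete
c30: R4←I7

cycle = 30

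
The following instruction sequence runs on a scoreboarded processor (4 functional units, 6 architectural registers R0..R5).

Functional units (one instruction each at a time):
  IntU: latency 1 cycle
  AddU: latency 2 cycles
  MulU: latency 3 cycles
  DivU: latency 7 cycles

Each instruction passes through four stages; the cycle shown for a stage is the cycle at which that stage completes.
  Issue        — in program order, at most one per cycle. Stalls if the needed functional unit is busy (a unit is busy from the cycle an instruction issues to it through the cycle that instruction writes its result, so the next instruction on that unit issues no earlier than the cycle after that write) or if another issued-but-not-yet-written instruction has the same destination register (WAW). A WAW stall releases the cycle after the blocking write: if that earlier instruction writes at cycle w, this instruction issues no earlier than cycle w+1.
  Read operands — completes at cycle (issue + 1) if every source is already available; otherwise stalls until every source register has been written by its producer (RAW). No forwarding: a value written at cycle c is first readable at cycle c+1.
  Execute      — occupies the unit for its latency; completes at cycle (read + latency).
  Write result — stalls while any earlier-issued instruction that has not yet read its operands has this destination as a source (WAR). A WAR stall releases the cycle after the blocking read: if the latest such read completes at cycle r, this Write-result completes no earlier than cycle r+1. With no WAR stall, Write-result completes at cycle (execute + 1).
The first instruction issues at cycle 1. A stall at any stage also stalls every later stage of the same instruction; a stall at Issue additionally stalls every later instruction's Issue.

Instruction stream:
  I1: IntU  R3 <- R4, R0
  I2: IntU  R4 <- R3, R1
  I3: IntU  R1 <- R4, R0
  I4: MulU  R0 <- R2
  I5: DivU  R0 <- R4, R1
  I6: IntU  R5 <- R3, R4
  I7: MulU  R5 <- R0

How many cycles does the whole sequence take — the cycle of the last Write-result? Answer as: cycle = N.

cycle = 30

[1] I1→IntU
[2] I1 RO
[3] I1 EX
[4] I1 WR R3
[5] I2→IntU
[6] I2 RO
[7] I2 EX
[8] I2 WR R4
[9] I3→IntU
[10] I3 RO; I4→MulU
[11] I3 EX; I4 RO
[12] I3 WR R1
[14] I4 EX
[15] I4 WR R0
[16] I5→DivU
[17] I5 RO; I6→IntU
[18] I6 RO
[19] I6 EX
[20] I6 WR R5
[21] I7→MulU
[24] I5 EX
[25] I5 WR R0
[26] I7 RO
[29] I7 EX
[30] I7 WR R5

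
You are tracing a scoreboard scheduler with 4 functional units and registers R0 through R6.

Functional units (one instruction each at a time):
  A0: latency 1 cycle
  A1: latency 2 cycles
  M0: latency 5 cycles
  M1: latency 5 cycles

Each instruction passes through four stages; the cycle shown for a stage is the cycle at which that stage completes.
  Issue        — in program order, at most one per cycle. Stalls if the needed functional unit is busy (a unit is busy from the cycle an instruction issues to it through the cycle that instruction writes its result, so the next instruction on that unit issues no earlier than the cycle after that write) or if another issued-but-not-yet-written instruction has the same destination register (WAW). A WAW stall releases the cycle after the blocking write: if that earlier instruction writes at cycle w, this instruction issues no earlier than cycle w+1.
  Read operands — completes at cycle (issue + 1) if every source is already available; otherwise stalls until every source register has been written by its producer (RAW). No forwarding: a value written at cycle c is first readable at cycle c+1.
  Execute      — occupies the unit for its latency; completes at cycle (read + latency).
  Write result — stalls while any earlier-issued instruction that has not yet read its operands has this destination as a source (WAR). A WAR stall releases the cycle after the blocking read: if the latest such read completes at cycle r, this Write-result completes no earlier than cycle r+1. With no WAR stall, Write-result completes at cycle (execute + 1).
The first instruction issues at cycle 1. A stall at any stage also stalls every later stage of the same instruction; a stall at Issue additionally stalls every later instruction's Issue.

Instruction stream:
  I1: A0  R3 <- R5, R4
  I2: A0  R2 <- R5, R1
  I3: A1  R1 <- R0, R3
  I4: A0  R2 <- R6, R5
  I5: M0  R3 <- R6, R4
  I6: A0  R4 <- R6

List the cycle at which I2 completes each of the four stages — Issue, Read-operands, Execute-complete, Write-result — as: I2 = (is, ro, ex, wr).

I2 = (5, 6, 7, 8)

  I1 | 1 | 2 | 3 | 4
  I2 | 5 | 6 | 7 | 8   struct: A0 busy until I1 writes@4
  I3 | 6 | 7 | 9 | 10
  I4 | 9 | 10 | 11 | 12   struct: A0 busy until I2 writes@8
  I5 | 10 | 11 | 16 | 17
  I6 | 13 | 14 | 15 | 16   struct: A0 busy until I4 writes@12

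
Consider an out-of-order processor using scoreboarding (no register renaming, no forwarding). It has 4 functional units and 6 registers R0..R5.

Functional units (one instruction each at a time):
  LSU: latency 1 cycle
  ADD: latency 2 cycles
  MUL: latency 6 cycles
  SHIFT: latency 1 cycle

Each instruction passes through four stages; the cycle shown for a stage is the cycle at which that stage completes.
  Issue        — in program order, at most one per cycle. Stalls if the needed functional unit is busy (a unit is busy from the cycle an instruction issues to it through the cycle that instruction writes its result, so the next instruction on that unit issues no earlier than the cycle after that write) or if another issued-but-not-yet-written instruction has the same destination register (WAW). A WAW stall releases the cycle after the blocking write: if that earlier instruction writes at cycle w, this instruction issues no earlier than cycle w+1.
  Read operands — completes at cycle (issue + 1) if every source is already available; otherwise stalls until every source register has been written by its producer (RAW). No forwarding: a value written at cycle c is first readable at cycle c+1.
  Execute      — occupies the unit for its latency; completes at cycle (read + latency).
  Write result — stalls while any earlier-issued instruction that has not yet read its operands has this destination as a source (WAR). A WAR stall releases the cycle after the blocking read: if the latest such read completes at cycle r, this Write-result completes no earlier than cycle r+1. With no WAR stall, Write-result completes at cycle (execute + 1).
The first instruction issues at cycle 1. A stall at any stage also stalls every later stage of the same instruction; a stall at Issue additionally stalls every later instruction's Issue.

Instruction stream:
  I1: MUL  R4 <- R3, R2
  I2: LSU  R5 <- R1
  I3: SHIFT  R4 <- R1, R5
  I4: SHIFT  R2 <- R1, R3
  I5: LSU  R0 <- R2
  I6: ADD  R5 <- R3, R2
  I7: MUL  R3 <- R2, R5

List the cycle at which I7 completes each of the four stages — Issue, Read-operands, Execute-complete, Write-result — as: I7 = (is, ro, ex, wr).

I1  is:1  ro:2  ex:8  wr:9
I2  is:2  ro:3  ex:4  wr:5
I3  is:10  ro:11  ex:12  wr:13  — WAW R4: wait I1 write@9
I4  is:14  ro:15  ex:16  wr:17  — struct: SHIFT busy until I3 writes@13
I5  is:15  ro:18  ex:19  wr:20  — RAW R2: wait I4 write@17
I6  is:16  ro:18  ex:20  wr:21  — RAW R2: wait I4 write@17
I7  is:17  ro:22  ex:28  wr:29  — RAW R5: wait I6 write@21

I7 = (17, 22, 28, 29)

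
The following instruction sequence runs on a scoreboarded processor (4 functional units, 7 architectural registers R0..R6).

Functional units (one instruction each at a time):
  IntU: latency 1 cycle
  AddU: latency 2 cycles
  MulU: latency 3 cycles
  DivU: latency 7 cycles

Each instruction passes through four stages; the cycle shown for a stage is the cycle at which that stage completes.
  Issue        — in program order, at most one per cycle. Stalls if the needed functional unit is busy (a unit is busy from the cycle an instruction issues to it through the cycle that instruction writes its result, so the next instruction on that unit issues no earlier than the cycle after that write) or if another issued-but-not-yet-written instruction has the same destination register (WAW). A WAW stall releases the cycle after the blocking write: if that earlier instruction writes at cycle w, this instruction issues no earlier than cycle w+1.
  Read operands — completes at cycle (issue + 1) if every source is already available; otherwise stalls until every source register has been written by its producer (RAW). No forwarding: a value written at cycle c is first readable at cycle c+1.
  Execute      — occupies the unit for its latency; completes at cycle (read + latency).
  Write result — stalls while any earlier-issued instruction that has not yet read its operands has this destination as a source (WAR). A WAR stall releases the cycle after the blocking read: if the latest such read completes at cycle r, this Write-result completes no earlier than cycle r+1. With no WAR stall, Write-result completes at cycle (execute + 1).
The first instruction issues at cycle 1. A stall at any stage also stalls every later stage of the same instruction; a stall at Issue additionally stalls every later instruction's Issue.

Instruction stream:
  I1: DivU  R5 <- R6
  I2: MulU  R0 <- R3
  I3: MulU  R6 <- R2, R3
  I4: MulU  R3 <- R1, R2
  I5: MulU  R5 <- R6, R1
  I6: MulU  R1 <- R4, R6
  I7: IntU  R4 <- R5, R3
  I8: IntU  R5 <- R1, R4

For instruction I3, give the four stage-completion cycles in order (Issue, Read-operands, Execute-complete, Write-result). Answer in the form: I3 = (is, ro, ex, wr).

I1 -> (1, 2, 9, 10)
I2 -> (2, 3, 6, 7)
I3 -> (8, 9, 12, 13)  // struct: MulU busy until I2 writes@7
I4 -> (14, 15, 18, 19)  // struct: MulU busy until I3 writes@13
I5 -> (20, 21, 24, 25)  // struct: MulU busy until I4 writes@19
I6 -> (26, 27, 30, 31)  // struct: MulU busy until I5 writes@25
I7 -> (27, 28, 29, 30)
I8 -> (31, 32, 33, 34)  // struct: IntU busy until I7 writes@30

I3 = (8, 9, 12, 13)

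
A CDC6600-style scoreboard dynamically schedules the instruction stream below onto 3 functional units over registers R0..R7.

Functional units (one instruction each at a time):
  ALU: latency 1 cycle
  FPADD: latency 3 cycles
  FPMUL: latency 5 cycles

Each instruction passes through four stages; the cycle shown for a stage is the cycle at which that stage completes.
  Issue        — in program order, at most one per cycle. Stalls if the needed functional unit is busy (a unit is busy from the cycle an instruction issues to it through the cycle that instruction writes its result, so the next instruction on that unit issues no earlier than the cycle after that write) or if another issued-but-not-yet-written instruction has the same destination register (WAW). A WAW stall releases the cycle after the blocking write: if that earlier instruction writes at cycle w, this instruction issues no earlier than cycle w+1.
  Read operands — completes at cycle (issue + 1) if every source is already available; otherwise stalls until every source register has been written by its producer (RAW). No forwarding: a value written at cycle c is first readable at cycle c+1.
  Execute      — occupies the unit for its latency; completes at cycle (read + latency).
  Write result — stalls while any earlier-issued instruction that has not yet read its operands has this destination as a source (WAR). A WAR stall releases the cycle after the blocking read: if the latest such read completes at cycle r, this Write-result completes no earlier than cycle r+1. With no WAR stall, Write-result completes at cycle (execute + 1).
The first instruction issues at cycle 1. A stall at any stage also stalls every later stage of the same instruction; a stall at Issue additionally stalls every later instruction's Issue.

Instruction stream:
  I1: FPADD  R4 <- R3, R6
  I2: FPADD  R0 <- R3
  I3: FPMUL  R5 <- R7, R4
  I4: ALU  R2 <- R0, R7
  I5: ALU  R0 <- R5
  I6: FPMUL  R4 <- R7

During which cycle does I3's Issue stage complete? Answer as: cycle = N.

cycle 1: issue I1 (FPADD)
cycle 2: I1 read-ops
cycle 5: I1 finished on FPADD
cycle 6: I1→R4
cycle 7: issue I2 (FPADD)
cycle 8: I2 read-ops; issue I3 (FPMUL)
cycle 9: I3 read-ops; issue I4 (ALU)
cycle 11: I2 finished on FPADD
cycle 12: I2→R0
cycle 13: I4 read-ops
cycle 14: I3 finished on FPMUL; I4 finished on ALU
cycle 15: I3→R5; I4→R2
cycle 16: issue I5 (ALU)
cycle 17: I5 read-ops; issue I6 (FPMUL)
cycle 18: I5 finished on ALU; I6 read-ops
cycle 19: I5→R0
cycle 23: I6 finished on FPMUL
cycle 24: I6→R4

cycle = 8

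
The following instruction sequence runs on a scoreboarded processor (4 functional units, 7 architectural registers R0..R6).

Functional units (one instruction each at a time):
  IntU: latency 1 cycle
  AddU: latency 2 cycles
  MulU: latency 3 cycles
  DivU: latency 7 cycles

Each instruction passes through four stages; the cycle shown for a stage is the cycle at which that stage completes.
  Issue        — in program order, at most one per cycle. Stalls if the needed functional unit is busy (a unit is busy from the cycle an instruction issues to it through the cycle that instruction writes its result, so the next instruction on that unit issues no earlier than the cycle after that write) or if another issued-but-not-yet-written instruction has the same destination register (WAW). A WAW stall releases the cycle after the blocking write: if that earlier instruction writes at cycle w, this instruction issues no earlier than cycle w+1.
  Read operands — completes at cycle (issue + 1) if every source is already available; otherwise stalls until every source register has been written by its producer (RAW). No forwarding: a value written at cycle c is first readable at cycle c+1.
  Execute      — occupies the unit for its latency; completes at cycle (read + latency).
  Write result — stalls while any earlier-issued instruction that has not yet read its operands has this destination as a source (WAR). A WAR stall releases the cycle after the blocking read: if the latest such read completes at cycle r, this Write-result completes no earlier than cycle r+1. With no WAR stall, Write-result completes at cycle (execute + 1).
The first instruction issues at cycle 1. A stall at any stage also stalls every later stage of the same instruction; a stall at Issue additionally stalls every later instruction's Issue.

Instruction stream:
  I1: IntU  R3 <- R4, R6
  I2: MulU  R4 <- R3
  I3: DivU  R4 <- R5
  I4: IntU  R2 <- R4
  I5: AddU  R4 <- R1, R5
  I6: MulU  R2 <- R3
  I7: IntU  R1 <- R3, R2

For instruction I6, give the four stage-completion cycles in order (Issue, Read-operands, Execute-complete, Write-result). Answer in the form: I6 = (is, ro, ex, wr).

c1: I1 issues→IntU
c2: I1 reads · I2 issues→MulU
c3: I1 exec-done
c4: I1 writes R3
c5: I2 reads
c8: I2 exec-done
c9: I2 writes R4
c10: I3 issues→DivU
c11: I3 reads · I4 issues→IntU
c18: I3 exec-done
c19: I3 writes R4
c20: I4 reads · I5 issues→AddU
c21: I4 exec-done · I5 reads
c22: I4 writes R2
c23: I5 exec-done · I6 issues→MulU
c24: I5 writes R4 · I6 reads · I7 issues→IntU
c27: I6 exec-done
c28: I6 writes R2
c29: I7 reads
c30: I7 exec-done
c31: I7 writes R1

I6 = (23, 24, 27, 28)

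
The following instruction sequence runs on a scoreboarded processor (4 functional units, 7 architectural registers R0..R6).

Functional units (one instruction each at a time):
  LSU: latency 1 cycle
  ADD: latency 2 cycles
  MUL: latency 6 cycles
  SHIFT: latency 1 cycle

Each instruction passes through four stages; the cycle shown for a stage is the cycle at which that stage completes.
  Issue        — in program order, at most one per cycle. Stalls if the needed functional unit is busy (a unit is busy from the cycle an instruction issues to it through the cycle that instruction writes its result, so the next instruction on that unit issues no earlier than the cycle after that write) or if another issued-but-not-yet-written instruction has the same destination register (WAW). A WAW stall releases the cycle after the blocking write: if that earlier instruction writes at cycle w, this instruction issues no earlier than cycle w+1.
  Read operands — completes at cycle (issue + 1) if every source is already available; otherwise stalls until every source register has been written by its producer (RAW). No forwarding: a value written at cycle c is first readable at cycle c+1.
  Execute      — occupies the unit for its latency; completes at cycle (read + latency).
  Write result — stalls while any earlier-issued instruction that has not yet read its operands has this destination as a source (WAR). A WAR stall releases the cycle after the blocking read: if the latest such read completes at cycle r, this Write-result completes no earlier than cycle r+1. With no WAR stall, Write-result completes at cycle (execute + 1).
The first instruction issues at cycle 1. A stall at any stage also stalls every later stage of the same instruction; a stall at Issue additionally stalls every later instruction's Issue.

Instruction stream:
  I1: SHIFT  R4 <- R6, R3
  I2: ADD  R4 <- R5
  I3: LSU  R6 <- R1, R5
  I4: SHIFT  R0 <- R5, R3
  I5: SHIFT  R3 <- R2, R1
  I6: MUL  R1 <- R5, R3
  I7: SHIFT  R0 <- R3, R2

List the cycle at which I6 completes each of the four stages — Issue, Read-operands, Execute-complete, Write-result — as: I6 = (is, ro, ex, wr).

I6 = (12, 15, 21, 22)

[I1] 1/2/3/4
[I2] 5/6/8/9  (WAW R4: wait I1 write@4)
[I3] 6/7/8/9
[I4] 7/8/9/10
[I5] 11/12/13/14  (struct: SHIFT busy until I4 writes@10)
[I6] 12/15/21/22  (RAW R3: wait I5 write@14)
[I7] 15/16/17/18  (struct: SHIFT busy until I5 writes@14)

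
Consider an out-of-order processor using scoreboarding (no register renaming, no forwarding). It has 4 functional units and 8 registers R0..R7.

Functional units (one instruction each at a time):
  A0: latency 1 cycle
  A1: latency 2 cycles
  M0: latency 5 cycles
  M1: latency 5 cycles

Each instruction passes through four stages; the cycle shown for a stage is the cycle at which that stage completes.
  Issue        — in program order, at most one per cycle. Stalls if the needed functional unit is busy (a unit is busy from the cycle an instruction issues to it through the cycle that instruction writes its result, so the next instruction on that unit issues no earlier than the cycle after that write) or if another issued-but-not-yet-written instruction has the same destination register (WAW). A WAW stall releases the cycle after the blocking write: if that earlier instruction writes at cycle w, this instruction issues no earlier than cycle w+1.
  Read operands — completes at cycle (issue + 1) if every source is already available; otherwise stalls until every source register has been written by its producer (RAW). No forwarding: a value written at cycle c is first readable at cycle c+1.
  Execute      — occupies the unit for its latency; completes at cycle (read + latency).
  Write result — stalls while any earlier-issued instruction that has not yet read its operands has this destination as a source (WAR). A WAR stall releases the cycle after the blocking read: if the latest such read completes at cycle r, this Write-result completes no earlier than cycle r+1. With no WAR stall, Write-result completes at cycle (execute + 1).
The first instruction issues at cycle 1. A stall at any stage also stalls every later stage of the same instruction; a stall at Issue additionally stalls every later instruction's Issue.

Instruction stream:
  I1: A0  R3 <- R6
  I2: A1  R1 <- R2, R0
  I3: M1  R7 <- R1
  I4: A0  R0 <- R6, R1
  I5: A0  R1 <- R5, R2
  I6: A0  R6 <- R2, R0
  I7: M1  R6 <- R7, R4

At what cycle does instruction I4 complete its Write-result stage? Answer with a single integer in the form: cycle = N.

cycle = 9

I1  is:1  ro:2  ex:3  wr:4
I2  is:2  ro:3  ex:5  wr:6
I3  is:3  ro:7  ex:12  wr:13  — RAW R1: wait I2 write@6
I4  is:5  ro:7  ex:8  wr:9  — struct: A0 busy until I1 writes@4, RAW R1: wait I2 write@6
I5  is:10  ro:11  ex:12  wr:13  — struct: A0 busy until I4 writes@9
I6  is:14  ro:15  ex:16  wr:17  — struct: A0 busy until I5 writes@13
I7  is:18  ro:19  ex:24  wr:25  — WAW R6: wait I6 write@17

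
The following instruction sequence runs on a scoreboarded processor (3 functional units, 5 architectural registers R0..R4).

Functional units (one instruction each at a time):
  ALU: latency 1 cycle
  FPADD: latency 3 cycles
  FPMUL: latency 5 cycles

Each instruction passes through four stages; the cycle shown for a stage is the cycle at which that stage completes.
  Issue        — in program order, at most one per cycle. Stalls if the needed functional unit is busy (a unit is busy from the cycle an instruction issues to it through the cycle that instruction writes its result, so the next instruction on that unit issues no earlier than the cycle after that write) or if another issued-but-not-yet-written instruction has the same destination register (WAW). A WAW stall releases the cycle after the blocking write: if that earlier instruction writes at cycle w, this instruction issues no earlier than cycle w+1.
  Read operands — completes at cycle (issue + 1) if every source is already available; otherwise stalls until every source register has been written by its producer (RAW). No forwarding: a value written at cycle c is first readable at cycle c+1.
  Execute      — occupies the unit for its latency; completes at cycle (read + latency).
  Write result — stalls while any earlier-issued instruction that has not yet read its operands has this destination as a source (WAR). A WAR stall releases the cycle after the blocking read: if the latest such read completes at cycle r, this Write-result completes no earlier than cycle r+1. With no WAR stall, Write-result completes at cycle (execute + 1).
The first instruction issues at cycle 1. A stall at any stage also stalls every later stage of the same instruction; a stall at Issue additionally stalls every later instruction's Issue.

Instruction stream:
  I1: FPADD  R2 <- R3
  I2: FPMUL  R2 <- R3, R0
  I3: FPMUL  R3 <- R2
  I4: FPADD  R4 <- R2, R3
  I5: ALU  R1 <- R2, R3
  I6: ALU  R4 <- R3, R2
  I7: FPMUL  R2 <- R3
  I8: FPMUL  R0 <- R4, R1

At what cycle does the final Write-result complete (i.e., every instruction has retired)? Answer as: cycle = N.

I1 -> (1, 2, 5, 6)
I2 -> (7, 8, 13, 14)  // WAW R2: wait I1 write@6
I3 -> (15, 16, 21, 22)  // struct: FPMUL busy until I2 writes@14
I4 -> (16, 23, 26, 27)  // RAW R3: wait I3 write@22
I5 -> (17, 23, 24, 25)  // RAW R3: wait I3 write@22
I6 -> (28, 29, 30, 31)  // WAW R4: wait I4 write@27
I7 -> (29, 30, 35, 36)
I8 -> (37, 38, 43, 44)  // struct: FPMUL busy until I7 writes@36

cycle = 44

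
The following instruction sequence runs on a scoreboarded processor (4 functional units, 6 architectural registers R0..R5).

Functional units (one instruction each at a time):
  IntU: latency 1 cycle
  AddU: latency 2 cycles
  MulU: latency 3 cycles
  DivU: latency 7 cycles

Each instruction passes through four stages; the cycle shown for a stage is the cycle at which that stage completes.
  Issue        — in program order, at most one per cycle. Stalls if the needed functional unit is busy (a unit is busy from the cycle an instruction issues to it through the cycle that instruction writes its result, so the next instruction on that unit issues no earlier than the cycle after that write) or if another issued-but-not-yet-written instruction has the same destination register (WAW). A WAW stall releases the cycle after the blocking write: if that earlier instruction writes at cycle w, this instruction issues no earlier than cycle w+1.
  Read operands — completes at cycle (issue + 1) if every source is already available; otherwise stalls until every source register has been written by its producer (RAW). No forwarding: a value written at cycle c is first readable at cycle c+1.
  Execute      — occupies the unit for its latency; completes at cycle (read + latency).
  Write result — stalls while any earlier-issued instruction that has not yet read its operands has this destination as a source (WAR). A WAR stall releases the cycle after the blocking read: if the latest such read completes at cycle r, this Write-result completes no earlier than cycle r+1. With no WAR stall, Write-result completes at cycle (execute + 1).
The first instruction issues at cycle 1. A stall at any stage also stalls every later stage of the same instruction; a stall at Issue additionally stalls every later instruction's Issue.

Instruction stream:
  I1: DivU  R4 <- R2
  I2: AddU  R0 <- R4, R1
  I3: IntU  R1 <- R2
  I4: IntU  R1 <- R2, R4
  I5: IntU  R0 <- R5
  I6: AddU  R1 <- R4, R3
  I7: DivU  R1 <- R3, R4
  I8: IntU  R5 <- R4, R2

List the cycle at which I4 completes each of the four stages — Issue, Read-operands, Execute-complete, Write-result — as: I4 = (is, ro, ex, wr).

I4 = (13, 14, 15, 16)

  I1 | 1 | 2 | 9 | 10
  I2 | 2 | 11 | 13 | 14   RAW R4: wait I1 write@10
  I3 | 3 | 4 | 5 | 12   WAR R1: wait I2 read@11
  I4 | 13 | 14 | 15 | 16   struct: IntU busy until I3 writes@12
  I5 | 17 | 18 | 19 | 20   struct: IntU busy until I4 writes@16
  I6 | 18 | 19 | 21 | 22
  I7 | 23 | 24 | 31 | 32   WAW R1: wait I6 write@22
  I8 | 24 | 25 | 26 | 27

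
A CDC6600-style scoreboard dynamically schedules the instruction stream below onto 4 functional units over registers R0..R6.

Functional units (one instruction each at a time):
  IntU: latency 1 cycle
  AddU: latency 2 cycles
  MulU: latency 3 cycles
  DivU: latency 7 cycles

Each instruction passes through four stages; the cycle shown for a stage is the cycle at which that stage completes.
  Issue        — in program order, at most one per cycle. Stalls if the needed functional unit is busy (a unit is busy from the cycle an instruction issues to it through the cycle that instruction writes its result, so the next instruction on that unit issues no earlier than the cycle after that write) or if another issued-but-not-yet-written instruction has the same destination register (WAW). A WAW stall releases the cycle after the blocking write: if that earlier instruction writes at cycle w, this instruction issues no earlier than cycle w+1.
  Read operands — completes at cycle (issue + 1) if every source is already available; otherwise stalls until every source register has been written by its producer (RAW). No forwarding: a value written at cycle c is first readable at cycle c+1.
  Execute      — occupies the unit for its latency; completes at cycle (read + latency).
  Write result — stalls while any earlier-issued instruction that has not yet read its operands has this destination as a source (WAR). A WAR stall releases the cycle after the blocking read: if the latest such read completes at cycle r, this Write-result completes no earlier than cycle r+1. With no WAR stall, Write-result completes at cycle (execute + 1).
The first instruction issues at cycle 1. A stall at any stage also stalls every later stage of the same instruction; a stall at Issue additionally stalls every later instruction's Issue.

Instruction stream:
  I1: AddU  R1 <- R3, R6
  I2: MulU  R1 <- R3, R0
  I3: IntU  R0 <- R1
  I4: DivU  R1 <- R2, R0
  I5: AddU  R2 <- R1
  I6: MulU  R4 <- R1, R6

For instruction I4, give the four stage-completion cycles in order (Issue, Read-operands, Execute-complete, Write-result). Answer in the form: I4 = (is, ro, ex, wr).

I4 = (12, 15, 22, 23)

[I1] 1/2/4/5
[I2] 6/7/10/11  (WAW R1: wait I1 write@5)
[I3] 7/12/13/14  (RAW R1: wait I2 write@11)
[I4] 12/15/22/23  (WAW R1: wait I2 write@11; RAW R0: wait I3 write@14)
[I5] 13/24/26/27  (RAW R1: wait I4 write@23)
[I6] 14/24/27/28  (RAW R1: wait I4 write@23)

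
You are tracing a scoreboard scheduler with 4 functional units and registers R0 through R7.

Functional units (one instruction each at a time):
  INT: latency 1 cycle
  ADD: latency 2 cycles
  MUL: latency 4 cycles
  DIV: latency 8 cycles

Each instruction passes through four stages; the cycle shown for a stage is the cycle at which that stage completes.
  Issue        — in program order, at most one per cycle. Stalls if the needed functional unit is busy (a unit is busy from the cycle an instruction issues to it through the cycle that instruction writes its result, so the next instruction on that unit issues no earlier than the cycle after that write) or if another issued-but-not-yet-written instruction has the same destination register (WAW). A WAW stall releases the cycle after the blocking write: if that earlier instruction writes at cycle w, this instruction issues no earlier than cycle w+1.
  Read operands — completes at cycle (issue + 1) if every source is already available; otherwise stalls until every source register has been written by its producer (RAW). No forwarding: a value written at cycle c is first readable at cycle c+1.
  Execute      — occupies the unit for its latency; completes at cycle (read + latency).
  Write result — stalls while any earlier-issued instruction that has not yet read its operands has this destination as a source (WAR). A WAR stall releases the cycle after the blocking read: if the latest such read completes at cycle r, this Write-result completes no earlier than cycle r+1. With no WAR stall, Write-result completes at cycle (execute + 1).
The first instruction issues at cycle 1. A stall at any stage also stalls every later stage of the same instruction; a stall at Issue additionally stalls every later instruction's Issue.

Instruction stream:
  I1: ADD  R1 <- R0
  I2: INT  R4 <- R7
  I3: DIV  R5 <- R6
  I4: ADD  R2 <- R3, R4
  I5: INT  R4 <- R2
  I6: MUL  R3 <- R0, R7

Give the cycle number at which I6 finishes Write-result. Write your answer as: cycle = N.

[I1] 1/2/4/5
[I2] 2/3/4/5
[I3] 3/4/12/13
[I4] 6/7/9/10  (struct: ADD busy until I1 writes@5)
[I5] 7/11/12/13  (RAW R2: wait I4 write@10)
[I6] 8/9/13/14

cycle = 14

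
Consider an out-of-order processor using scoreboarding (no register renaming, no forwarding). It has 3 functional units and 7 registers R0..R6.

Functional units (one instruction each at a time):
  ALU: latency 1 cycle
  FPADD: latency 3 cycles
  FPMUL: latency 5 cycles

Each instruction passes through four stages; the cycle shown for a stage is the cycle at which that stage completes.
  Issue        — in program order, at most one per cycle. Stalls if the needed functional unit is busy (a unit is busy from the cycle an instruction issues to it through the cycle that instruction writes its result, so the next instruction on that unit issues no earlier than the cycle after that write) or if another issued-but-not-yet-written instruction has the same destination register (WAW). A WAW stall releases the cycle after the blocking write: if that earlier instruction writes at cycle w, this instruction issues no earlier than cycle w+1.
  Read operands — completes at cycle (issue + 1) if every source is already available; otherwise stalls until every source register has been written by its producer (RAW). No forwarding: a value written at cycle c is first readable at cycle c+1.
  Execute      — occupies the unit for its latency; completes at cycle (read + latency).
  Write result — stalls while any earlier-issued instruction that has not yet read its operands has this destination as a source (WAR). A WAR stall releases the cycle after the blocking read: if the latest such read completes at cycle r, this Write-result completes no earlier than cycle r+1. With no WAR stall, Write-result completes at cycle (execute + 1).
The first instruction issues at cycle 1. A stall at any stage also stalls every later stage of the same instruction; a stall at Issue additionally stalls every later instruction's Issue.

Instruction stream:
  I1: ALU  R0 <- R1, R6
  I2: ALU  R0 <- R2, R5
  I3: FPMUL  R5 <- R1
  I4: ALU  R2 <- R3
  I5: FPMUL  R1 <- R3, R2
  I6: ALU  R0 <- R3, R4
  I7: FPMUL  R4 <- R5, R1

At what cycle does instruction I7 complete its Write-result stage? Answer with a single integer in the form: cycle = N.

t=1  I1→ALU
t=2  I1 RO
t=3  I1 EX
t=4  I1 WR R0
t=5  I2→ALU
t=6  I2 RO | I3→FPMUL
t=7  I2 EX | I3 RO
t=8  I2 WR R0
t=9  I4→ALU
t=10  I4 RO
t=11  I4 EX
t=12  I3 EX | I4 WR R2
t=13  I3 WR R5
t=14  I5→FPMUL
t=15  I5 RO | I6→ALU
t=16  I6 RO
t=17  I6 EX
t=18  I6 WR R0
t=20  I5 EX
t=21  I5 WR R1
t=22  I7→FPMUL
t=23  I7 RO
t=28  I7 EX
t=29  I7 WR R4

cycle = 29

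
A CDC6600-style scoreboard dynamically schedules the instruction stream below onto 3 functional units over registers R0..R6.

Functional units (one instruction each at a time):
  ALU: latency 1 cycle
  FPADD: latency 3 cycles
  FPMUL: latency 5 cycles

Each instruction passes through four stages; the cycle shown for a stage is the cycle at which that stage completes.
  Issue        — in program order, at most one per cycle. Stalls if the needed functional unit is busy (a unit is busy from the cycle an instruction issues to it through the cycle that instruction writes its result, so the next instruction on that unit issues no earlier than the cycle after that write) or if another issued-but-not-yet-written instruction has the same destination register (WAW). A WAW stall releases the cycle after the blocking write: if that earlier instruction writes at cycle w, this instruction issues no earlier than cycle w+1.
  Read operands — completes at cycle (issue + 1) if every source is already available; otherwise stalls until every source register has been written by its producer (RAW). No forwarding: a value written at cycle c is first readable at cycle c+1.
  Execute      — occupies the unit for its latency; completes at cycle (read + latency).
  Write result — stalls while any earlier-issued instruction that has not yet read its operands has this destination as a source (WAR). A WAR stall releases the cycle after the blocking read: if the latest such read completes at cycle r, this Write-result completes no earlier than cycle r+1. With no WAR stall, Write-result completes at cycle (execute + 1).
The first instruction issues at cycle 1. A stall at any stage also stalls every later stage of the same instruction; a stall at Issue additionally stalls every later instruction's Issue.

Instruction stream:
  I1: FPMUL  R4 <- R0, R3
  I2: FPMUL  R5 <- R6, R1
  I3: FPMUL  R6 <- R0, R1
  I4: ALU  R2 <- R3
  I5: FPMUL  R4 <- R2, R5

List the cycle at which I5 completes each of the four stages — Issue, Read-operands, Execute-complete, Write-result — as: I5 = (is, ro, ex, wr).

I5 = (25, 26, 31, 32)

t=1  I1→FPMUL
t=2  I1 RO
t=7  I1 EX
t=8  I1 WR R4
t=9  I2→FPMUL
t=10  I2 RO
t=15  I2 EX
t=16  I2 WR R5
t=17  I3→FPMUL
t=18  I3 RO, I4→ALU
t=19  I4 RO
t=20  I4 EX
t=21  I4 WR R2
t=23  I3 EX
t=24  I3 WR R6
t=25  I5→FPMUL
t=26  I5 RO
t=31  I5 EX
t=32  I5 WR R4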